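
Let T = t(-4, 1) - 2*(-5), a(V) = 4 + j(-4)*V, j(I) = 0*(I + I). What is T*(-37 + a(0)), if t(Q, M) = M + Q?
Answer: -231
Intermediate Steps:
j(I) = 0 (j(I) = 0*(2*I) = 0)
a(V) = 4 (a(V) = 4 + 0*V = 4 + 0 = 4)
T = 7 (T = (1 - 4) - 2*(-5) = -3 + 10 = 7)
T*(-37 + a(0)) = 7*(-37 + 4) = 7*(-33) = -231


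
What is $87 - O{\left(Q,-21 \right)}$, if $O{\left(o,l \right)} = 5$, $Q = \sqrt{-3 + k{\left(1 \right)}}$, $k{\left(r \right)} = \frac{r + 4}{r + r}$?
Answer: $82$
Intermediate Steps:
$k{\left(r \right)} = \frac{4 + r}{2 r}$
$Q = \frac{i \sqrt{2}}{2}$ ($Q = \sqrt{-3 + \frac{4 + 1}{2 \cdot 1}} = \sqrt{-3 + \frac{1}{2} \cdot 1 \cdot 5} = \sqrt{-3 + \frac{5}{2}} = \sqrt{- \frac{1}{2}} = \frac{i \sqrt{2}}{2} \approx 0.70711 i$)
$87 - O{\left(Q,-21 \right)} = 87 - 5 = 82$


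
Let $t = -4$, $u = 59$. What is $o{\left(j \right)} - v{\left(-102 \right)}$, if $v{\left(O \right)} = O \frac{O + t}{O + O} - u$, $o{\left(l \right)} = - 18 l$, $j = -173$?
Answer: $3226$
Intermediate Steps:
$v{\left(O \right)} = -61 + \frac{O}{2}$ ($v{\left(O \right)} = O \frac{O - 4}{O + O} - 59 = O \frac{-4 + O}{2 O} - 59 = \left(-2 + \frac{O}{2}\right) - 59 = -61 + \frac{O}{2}$)
$o{\left(j \right)} - v{\left(-102 \right)} = \left(-18\right) \left(-173\right) - \left(-61 + \frac{1}{2} \left(-102\right)\right) = 3114 - \left(-61 - 51\right) = 3114 - -112 = 3114 + 112 = 3226$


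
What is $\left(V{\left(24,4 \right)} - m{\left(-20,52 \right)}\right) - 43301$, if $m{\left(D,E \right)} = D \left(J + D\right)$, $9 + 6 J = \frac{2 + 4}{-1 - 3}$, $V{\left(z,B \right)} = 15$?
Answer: $-43721$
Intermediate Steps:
$J = - \frac{7}{4}$ ($J = - \frac{3}{2} + \frac{\left(2 + 4\right) \frac{1}{-1 - 3}}{6} = - \frac{3}{2} + \frac{6 \frac{1}{-4}}{6} = - \frac{3}{2} + \frac{6 \left(- \frac{1}{4}\right)}{6} = - \frac{3}{2} + \frac{1}{6} \left(- \frac{3}{2}\right) = - \frac{3}{2} - \frac{1}{4} = - \frac{7}{4} \approx -1.75$)
$m{\left(D,E \right)} = D \left(- \frac{7}{4} + D\right)$
$\left(V{\left(24,4 \right)} - m{\left(-20,52 \right)}\right) - 43301 = \left(15 - \frac{1}{4} \left(-20\right) \left(-7 + 4 \left(-20\right)\right)\right) - 43301 = \left(15 - \frac{1}{4} \left(-20\right) \left(-7 - 80\right)\right) - 43301 = \left(15 - \frac{1}{4} \left(-20\right) \left(-87\right)\right) - 43301 = \left(15 - 435\right) - 43301 = -420 - 43301 = -43721$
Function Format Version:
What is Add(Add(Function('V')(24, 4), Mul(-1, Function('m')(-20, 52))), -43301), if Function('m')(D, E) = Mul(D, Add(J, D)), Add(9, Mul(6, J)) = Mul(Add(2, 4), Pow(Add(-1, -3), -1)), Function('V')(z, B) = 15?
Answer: -43721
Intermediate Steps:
J = Rational(-7, 4) (J = Add(Rational(-3, 2), Mul(Rational(1, 6), Mul(Add(2, 4), Pow(Add(-1, -3), -1)))) = Add(Rational(-3, 2), Mul(Rational(1, 6), Mul(6, Pow(-4, -1)))) = Add(Rational(-3, 2), Mul(Rational(1, 6), Mul(6, Rational(-1, 4)))) = Add(Rational(-3, 2), Mul(Rational(1, 6), Rational(-3, 2))) = Add(Rational(-3, 2), Rational(-1, 4)) = Rational(-7, 4) ≈ -1.7500)
Function('m')(D, E) = Mul(D, Add(Rational(-7, 4), D))
Add(Add(Function('V')(24, 4), Mul(-1, Function('m')(-20, 52))), -43301) = Add(Add(15, Mul(-1, Mul(Rational(1, 4), -20, Add(-7, Mul(4, -20))))), -43301) = Add(Add(15, Mul(-1, Mul(Rational(1, 4), -20, Add(-7, -80)))), -43301) = Add(Add(15, Mul(-1, Mul(Rational(1, 4), -20, -87))), -43301) = Add(Add(15, Mul(-1, 435)), -43301) = Add(Add(15, -435), -43301) = Add(-420, -43301) = -43721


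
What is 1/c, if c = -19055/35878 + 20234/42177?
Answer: -1513226406/77727283 ≈ -19.468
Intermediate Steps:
c = -77727283/1513226406 (c = -19055*1/35878 + 20234*(1/42177) = -19055/35878 + 20234/42177 = -77727283/1513226406 ≈ -0.051365)
1/c = 1/(-77727283/1513226406) = -1513226406/77727283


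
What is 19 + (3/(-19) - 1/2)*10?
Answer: 236/19 ≈ 12.421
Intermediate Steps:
19 + (3/(-19) - 1/2)*10 = 19 + (3*(-1/19) - 1*1/2)*10 = 19 + (-3/19 - 1/2)*10 = 19 - 25/38*10 = 19 - 125/19 = 236/19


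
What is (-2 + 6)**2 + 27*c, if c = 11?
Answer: 313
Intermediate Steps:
(-2 + 6)**2 + 27*c = (-2 + 6)**2 + 27*11 = 4**2 + 297 = 16 + 297 = 313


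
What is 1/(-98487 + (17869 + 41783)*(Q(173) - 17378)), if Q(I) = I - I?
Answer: -1/1036730943 ≈ -9.6457e-10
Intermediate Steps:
Q(I) = 0
1/(-98487 + (17869 + 41783)*(Q(173) - 17378)) = 1/(-98487 + (17869 + 41783)*(0 - 17378)) = 1/(-98487 + 59652*(-17378)) = 1/(-98487 - 1036632456) = 1/(-1036730943) = -1/1036730943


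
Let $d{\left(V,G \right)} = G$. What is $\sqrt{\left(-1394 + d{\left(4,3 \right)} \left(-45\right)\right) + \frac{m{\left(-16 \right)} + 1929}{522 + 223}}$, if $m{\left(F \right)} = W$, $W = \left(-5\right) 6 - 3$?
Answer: $\frac{i \sqrt{847220705}}{745} \approx 39.07 i$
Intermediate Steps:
$W = -33$ ($W = -30 - 3 = -33$)
$m{\left(F \right)} = -33$
$\sqrt{\left(-1394 + d{\left(4,3 \right)} \left(-45\right)\right) + \frac{m{\left(-16 \right)} + 1929}{522 + 223}} = \sqrt{\left(-1394 + 3 \left(-45\right)\right) + \frac{-33 + 1929}{522 + 223}} = \sqrt{\left(-1394 - 135\right) + \frac{1896}{745}} = \sqrt{-1529 + 1896 \cdot \frac{1}{745}} = \sqrt{-1529 + \frac{1896}{745}} = \sqrt{- \frac{1137209}{745}} = \frac{i \sqrt{847220705}}{745}$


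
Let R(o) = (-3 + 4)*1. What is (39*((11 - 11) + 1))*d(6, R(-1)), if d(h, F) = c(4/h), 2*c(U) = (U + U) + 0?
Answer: 26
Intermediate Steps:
c(U) = U (c(U) = ((U + U) + 0)/2 = (2*U + 0)/2 = (2*U)/2 = U)
R(o) = 1 (R(o) = 1*1 = 1)
d(h, F) = 4/h
(39*((11 - 11) + 1))*d(6, R(-1)) = (39*((11 - 11) + 1))*(4/6) = (39*(0 + 1))*(4*(⅙)) = (39*1)*(⅔) = 39*(⅔) = 26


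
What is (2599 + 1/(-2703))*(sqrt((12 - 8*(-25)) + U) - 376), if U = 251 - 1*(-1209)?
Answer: -2641436096/2703 + 14050192*sqrt(418)/2703 ≈ -8.7095e+5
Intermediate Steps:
U = 1460 (U = 251 + 1209 = 1460)
(2599 + 1/(-2703))*(sqrt((12 - 8*(-25)) + U) - 376) = (2599 + 1/(-2703))*(sqrt((12 - 8*(-25)) + 1460) - 376) = (2599 - 1/2703)*(sqrt((12 + 200) + 1460) - 376) = 7025096*(sqrt(212 + 1460) - 376)/2703 = 7025096*(sqrt(1672) - 376)/2703 = 7025096*(2*sqrt(418) - 376)/2703 = 7025096*(-376 + 2*sqrt(418))/2703 = -2641436096/2703 + 14050192*sqrt(418)/2703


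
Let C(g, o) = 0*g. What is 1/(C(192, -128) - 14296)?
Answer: -1/14296 ≈ -6.9950e-5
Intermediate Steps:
C(g, o) = 0
1/(C(192, -128) - 14296) = 1/(0 - 14296) = 1/(-14296) = -1/14296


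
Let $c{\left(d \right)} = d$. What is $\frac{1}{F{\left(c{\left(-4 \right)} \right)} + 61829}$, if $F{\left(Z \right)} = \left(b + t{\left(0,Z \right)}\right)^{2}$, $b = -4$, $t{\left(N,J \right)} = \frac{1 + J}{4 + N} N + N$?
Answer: $\frac{1}{61845} \approx 1.6169 \cdot 10^{-5}$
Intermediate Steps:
$t{\left(N,J \right)} = N + \frac{N \left(1 + J\right)}{4 + N}$ ($t{\left(N,J \right)} = \frac{1 + J}{4 + N} N + N = \frac{N \left(1 + J\right)}{4 + N} + N = N + \frac{N \left(1 + J\right)}{4 + N}$)
$F{\left(Z \right)} = 16$ ($F{\left(Z \right)} = \left(-4 + \frac{0 \left(5 + Z + 0\right)}{4 + 0}\right)^{2} = \left(-4 + \frac{0 \left(5 + Z\right)}{4}\right)^{2} = \left(-4 + 0 \cdot \frac{1}{4} \left(5 + Z\right)\right)^{2} = \left(-4 + 0\right)^{2} = \left(-4\right)^{2} = 16$)
$\frac{1}{F{\left(c{\left(-4 \right)} \right)} + 61829} = \frac{1}{16 + 61829} = \frac{1}{61845}$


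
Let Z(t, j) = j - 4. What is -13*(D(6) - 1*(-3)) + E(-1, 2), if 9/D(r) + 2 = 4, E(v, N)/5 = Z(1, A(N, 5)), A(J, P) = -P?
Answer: -285/2 ≈ -142.50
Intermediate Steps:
Z(t, j) = -4 + j
E(v, N) = -45 (E(v, N) = 5*(-4 - 1*5) = 5*(-4 - 5) = 5*(-9) = -45)
D(r) = 9/2 (D(r) = 9/(-2 + 4) = 9/2)
-13*(D(6) - 1*(-3)) + E(-1, 2) = -13*(9/2 - 1*(-3)) - 45 = -13*(9/2 + 3) - 45 = -13*15/2 - 45 = -195/2 - 45 = -285/2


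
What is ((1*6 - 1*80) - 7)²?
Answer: 6561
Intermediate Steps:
((1*6 - 1*80) - 7)² = ((6 - 80) - 7)² = (-74 - 7)² = (-81)² = 6561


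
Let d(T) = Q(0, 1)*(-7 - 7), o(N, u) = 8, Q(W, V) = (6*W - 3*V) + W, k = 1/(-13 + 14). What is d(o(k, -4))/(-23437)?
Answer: -42/23437 ≈ -0.0017920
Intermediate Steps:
k = 1 (k = 1/1 = 1)
Q(W, V) = -3*V + 7*W (Q(W, V) = (-3*V + 6*W) + W = -3*V + 7*W)
d(T) = 42 (d(T) = (-3*1 + 7*0)*(-7 - 7) = (-3 + 0)*(-14) = -3*(-14) = 42)
d(o(k, -4))/(-23437) = 42/(-23437) = 42*(-1/23437) = -42/23437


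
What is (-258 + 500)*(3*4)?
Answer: 2904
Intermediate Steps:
(-258 + 500)*(3*4) = 242*12 = 2904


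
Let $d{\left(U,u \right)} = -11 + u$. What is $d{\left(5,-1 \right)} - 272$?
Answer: $-284$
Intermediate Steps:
$d{\left(5,-1 \right)} - 272 = \left(-11 - 1\right) - 272 = -12 - 272 = -284$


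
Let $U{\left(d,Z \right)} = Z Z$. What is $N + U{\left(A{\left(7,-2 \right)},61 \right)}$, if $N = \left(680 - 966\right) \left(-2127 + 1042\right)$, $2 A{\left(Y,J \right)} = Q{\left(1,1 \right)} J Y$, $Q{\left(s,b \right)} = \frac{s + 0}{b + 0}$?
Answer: $314031$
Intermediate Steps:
$Q{\left(s,b \right)} = \frac{s}{b}$
$A{\left(Y,J \right)} = \frac{J Y}{2}$ ($A{\left(Y,J \right)} = \frac{1 \cdot 1^{-1} J Y}{2} = \frac{1 \cdot 1 J Y}{2} = \frac{1 J Y}{2} = \frac{J Y}{2}$)
$U{\left(d,Z \right)} = Z^{2}$
$N = 310310$ ($N = \left(-286\right) \left(-1085\right) = 310310$)
$N + U{\left(A{\left(7,-2 \right)},61 \right)} = 310310 + 61^{2} = 310310 + 3721 = 314031$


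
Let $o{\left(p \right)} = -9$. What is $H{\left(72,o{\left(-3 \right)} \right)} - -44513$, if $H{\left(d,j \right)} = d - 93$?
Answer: $44492$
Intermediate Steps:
$H{\left(d,j \right)} = -93 + d$ ($H{\left(d,j \right)} = d - 93 = -93 + d$)
$H{\left(72,o{\left(-3 \right)} \right)} - -44513 = \left(-93 + 72\right) - -44513 = -21 + 44513 = 44492$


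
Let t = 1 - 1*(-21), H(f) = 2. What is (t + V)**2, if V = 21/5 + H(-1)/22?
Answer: 2090916/3025 ≈ 691.21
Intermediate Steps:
V = 236/55 (V = 21/5 + 2/22 = 21*(1/5) + 2*(1/22) = 21/5 + 1/11 = 236/55 ≈ 4.2909)
t = 22 (t = 1 + 21 = 22)
(t + V)**2 = (22 + 236/55)**2 = (1446/55)**2 = 2090916/3025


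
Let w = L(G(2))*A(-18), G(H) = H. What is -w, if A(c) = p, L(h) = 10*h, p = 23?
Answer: -460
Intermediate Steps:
A(c) = 23
w = 460 (w = (10*2)*23 = 20*23 = 460)
-w = -1*460 = -460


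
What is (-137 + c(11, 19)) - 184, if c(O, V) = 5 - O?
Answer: -327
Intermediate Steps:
(-137 + c(11, 19)) - 184 = (-137 + (5 - 1*11)) - 184 = (-137 + (5 - 11)) - 184 = (-137 - 6) - 184 = -143 - 184 = -327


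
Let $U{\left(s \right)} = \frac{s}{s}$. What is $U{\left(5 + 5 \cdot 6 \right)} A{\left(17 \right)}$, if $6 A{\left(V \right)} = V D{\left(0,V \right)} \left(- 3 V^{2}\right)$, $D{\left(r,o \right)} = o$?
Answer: $- \frac{83521}{2} \approx -41761.0$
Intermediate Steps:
$A{\left(V \right)} = - \frac{V^{4}}{2}$ ($A{\left(V \right)} = \frac{V V \left(- 3 V^{2}\right)}{6} = \frac{V^{2} \left(- 3 V^{2}\right)}{6} = \frac{\left(-3\right) V^{4}}{6} = - \frac{V^{4}}{2}$)
$U{\left(s \right)} = 1$
$U{\left(5 + 5 \cdot 6 \right)} A{\left(17 \right)} = 1 \left(- \frac{17^{4}}{2}\right) = 1 \left(\left(- \frac{1}{2}\right) 83521\right) = 1 \left(- \frac{83521}{2}\right) = - \frac{83521}{2}$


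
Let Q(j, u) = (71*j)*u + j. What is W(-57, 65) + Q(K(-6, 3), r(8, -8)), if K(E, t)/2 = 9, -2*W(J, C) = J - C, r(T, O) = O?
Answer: -10145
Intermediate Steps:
W(J, C) = C/2 - J/2 (W(J, C) = -(J - C)/2 = C/2 - J/2)
K(E, t) = 18 (K(E, t) = 2*9 = 18)
Q(j, u) = j + 71*j*u (Q(j, u) = 71*j*u + j = j + 71*j*u)
W(-57, 65) + Q(K(-6, 3), r(8, -8)) = ((½)*65 - ½*(-57)) + 18*(1 + 71*(-8)) = (65/2 + 57/2) + 18*(1 - 568) = 61 + 18*(-567) = 61 - 10206 = -10145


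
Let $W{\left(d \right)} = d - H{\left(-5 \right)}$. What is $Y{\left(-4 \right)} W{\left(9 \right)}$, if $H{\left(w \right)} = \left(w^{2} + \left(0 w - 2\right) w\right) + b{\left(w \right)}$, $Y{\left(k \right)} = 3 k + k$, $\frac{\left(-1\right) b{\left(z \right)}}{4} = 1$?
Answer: $352$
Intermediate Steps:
$b{\left(z \right)} = -4$ ($b{\left(z \right)} = \left(-4\right) 1 = -4$)
$Y{\left(k \right)} = 4 k$
$H{\left(w \right)} = -4 + w^{2} - 2 w$ ($H{\left(w \right)} = \left(w^{2} + \left(0 w - 2\right) w\right) - 4 = \left(w^{2} + \left(0 - 2\right) w\right) - 4 = \left(w^{2} - 2 w\right) - 4 = -4 + w^{2} - 2 w$)
$W{\left(d \right)} = -31 + d$ ($W{\left(d \right)} = d - \left(-4 + \left(-5\right)^{2} - -10\right) = d - \left(-4 + 25 + 10\right) = d - 31 = -31 + d$)
$Y{\left(-4 \right)} W{\left(9 \right)} = 4 \left(-4\right) \left(-31 + 9\right) = \left(-16\right) \left(-22\right) = 352$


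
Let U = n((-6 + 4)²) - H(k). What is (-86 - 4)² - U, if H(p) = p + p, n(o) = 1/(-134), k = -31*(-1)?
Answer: 1093709/134 ≈ 8162.0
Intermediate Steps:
k = 31
n(o) = -1/134
H(p) = 2*p
U = -8309/134 (U = -1/134 - 2*31 = -1/134 - 1*62 = -1/134 - 62 = -8309/134 ≈ -62.007)
(-86 - 4)² - U = (-86 - 4)² - 1*(-8309/134) = (-90)² + 8309/134 = 8100 + 8309/134 = 1093709/134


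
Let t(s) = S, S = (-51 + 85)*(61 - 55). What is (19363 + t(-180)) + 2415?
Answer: 21982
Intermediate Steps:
S = 204 (S = 34*6 = 204)
t(s) = 204
(19363 + t(-180)) + 2415 = (19363 + 204) + 2415 = 19567 + 2415 = 21982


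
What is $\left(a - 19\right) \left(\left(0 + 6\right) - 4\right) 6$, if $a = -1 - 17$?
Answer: $-444$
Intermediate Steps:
$a = -18$ ($a = -1 - 17 = -18$)
$\left(a - 19\right) \left(\left(0 + 6\right) - 4\right) 6 = \left(-18 - 19\right) \left(\left(0 + 6\right) - 4\right) 6 = - 37 \left(6 - 4\right) 6 = - 37 \cdot 2 \cdot 6 = \left(-37\right) 12 = -444$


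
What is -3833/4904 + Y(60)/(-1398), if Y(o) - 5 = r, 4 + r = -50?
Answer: -2559119/3427896 ≈ -0.74656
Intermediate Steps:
r = -54 (r = -4 - 50 = -54)
Y(o) = -49 (Y(o) = 5 - 54 = -49)
-3833/4904 + Y(60)/(-1398) = -3833/4904 - 49/(-1398) = -3833*1/4904 - 49*(-1/1398) = -3833/4904 + 49/1398 = -2559119/3427896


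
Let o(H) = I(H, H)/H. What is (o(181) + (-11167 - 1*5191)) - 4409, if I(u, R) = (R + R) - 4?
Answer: -3758469/181 ≈ -20765.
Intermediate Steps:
I(u, R) = -4 + 2*R (I(u, R) = 2*R - 4 = -4 + 2*R)
o(H) = (-4 + 2*H)/H
(o(181) + (-11167 - 1*5191)) - 4409 = ((2 - 4/181) + (-11167 - 1*5191)) - 4409 = ((2 - 4*1/181) + (-11167 - 5191)) - 4409 = ((2 - 4/181) - 16358) - 4409 = (358/181 - 16358) - 4409 = -2960440/181 - 4409 = -3758469/181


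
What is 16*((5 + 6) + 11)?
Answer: 352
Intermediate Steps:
16*((5 + 6) + 11) = 16*(11 + 11) = 16*22 = 352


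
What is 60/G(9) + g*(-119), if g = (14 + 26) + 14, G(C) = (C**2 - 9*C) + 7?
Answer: -44922/7 ≈ -6417.4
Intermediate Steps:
G(C) = 7 + C**2 - 9*C
g = 54 (g = 40 + 14 = 54)
60/G(9) + g*(-119) = 60/(7 + 9**2 - 9*9) + 54*(-119) = 60/(7 + 81 - 81) - 6426 = 60/7 - 6426 = -44922/7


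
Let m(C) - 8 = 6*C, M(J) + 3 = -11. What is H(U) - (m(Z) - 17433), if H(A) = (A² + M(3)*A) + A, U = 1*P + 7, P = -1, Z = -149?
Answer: 18277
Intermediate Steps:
M(J) = -14 (M(J) = -3 - 11 = -14)
m(C) = 8 + 6*C
U = 6 (U = 1*(-1) + 7 = -1 + 7 = 6)
H(A) = A² - 13*A (H(A) = (A² - 14*A) + A = A² - 13*A)
H(U) - (m(Z) - 17433) = 6*(-13 + 6) - ((8 + 6*(-149)) - 17433) = 6*(-7) - ((8 - 894) - 17433) = -42 - (-886 - 17433) = -42 - 1*(-18319) = -42 + 18319 = 18277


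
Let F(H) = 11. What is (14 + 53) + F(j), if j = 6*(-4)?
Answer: 78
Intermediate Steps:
j = -24
(14 + 53) + F(j) = (14 + 53) + 11 = 67 + 11 = 78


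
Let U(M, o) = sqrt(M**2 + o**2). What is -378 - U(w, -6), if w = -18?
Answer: -378 - 6*sqrt(10) ≈ -396.97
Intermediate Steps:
-378 - U(w, -6) = -378 - sqrt((-18)**2 + (-6)**2) = -378 - sqrt(324 + 36) = -378 - sqrt(360) = -378 - 6*sqrt(10)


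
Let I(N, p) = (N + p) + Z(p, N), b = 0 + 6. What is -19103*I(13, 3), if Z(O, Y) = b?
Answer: -420266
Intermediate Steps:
b = 6
Z(O, Y) = 6
I(N, p) = 6 + N + p (I(N, p) = (N + p) + 6 = 6 + N + p)
-19103*I(13, 3) = -19103*(6 + 13 + 3) = -19103*22 = -420266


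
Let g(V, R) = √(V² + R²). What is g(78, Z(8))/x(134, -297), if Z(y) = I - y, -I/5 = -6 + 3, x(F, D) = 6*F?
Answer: √6133/804 ≈ 0.097405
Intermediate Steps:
I = 15 (I = -5*(-6 + 3) = -5*(-3) = 15)
Z(y) = 15 - y
g(V, R) = √(R² + V²)
g(78, Z(8))/x(134, -297) = √((15 - 1*8)² + 78²)/((6*134)) = √((15 - 8)² + 6084)/804 = √(7² + 6084)*(1/804) = √(49 + 6084)*(1/804) = √6133*(1/804) = √6133/804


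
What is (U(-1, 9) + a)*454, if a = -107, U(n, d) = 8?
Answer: -44946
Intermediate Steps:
(U(-1, 9) + a)*454 = (8 - 107)*454 = -99*454 = -44946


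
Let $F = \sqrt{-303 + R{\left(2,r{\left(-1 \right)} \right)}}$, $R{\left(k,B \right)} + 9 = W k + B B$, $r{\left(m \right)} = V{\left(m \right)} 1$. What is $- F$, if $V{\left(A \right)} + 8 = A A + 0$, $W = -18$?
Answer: $- i \sqrt{299} \approx - 17.292 i$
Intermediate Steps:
$V{\left(A \right)} = -8 + A^{2}$ ($V{\left(A \right)} = -8 + \left(A A + 0\right) = -8 + \left(A^{2} + 0\right) = -8 + A^{2}$)
$r{\left(m \right)} = -8 + m^{2}$ ($r{\left(m \right)} = \left(-8 + m^{2}\right) 1 = -8 + m^{2}$)
$R{\left(k,B \right)} = -9 + B^{2} - 18 k$ ($R{\left(k,B \right)} = -9 + \left(- 18 k + B B\right) = -9 + \left(- 18 k + B^{2}\right) = -9 + \left(B^{2} - 18 k\right) = -9 + B^{2} - 18 k$)
$F = i \sqrt{299}$ ($F = \sqrt{-303 - \left(45 - \left(-8 + \left(-1\right)^{2}\right)^{2}\right)} = \sqrt{-303 - \left(45 - \left(-8 + 1\right)^{2}\right)} = \sqrt{-303 - \left(45 - 49\right)} = \sqrt{-303 - -4} = \sqrt{-303 + 4} = \sqrt{-299} = i \sqrt{299} \approx 17.292 i$)
$- F = - i \sqrt{299}$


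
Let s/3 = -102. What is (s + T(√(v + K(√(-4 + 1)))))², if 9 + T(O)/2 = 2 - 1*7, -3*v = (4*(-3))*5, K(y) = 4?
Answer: 111556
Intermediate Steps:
s = -306 (s = 3*(-102) = -306)
v = 20 (v = -4*(-3)*5/3 = -(-4)*5 = -⅓*(-60) = 20)
T(O) = -28 (T(O) = -18 + 2*(2 - 1*7) = -18 + 2*(2 - 7) = -18 + 2*(-5) = -18 - 10 = -28)
(s + T(√(v + K(√(-4 + 1)))))² = (-306 - 28)² = (-334)² = 111556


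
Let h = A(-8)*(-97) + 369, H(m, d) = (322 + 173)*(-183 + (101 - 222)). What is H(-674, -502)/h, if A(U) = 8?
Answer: 13680/37 ≈ 369.73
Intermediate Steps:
H(m, d) = -150480 (H(m, d) = 495*(-183 - 121) = 495*(-304) = -150480)
h = -407 (h = 8*(-97) + 369 = -776 + 369 = -407)
H(-674, -502)/h = -150480/(-407) = -150480*(-1/407) = 13680/37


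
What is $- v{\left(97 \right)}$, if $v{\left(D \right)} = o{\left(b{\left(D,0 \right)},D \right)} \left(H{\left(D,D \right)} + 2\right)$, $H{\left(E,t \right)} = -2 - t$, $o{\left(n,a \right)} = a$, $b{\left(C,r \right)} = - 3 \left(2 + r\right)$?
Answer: $9409$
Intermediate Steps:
$b{\left(C,r \right)} = -6 - 3 r$
$v{\left(D \right)} = - D^{2}$ ($v{\left(D \right)} = D \left(\left(-2 - D\right) + 2\right) = D \left(- D\right) = - D^{2}$)
$- v{\left(97 \right)} = - \left(-1\right) 97^{2} = - \left(-1\right) 9409 = \left(-1\right) \left(-9409\right) = 9409$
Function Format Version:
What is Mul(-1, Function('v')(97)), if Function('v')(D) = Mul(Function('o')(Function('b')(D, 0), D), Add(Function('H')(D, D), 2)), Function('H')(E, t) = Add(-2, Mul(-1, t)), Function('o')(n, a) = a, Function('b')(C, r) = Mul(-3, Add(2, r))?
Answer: 9409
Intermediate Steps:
Function('b')(C, r) = Add(-6, Mul(-3, r))
Function('v')(D) = Mul(-1, Pow(D, 2)) (Function('v')(D) = Mul(D, Add(Add(-2, Mul(-1, D)), 2)) = Mul(D, Mul(-1, D)) = Mul(-1, Pow(D, 2)))
Mul(-1, Function('v')(97)) = Mul(-1, Mul(-1, Pow(97, 2))) = Mul(-1, Mul(-1, 9409)) = Mul(-1, -9409) = 9409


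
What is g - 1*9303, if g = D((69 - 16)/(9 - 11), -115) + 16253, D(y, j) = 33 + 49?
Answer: 7032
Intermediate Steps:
D(y, j) = 82
g = 16335 (g = 82 + 16253 = 16335)
g - 1*9303 = 16335 - 1*9303 = 16335 - 9303 = 7032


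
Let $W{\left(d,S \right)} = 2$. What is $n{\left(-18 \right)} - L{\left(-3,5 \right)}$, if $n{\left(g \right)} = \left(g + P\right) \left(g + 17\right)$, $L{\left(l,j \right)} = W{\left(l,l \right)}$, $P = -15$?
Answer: $31$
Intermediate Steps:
$L{\left(l,j \right)} = 2$
$n{\left(g \right)} = \left(-15 + g\right) \left(17 + g\right)$ ($n{\left(g \right)} = \left(g - 15\right) \left(g + 17\right) = \left(-15 + g\right) \left(17 + g\right)$)
$n{\left(-18 \right)} - L{\left(-3,5 \right)} = \left(-255 + \left(-18\right)^{2} + 2 \left(-18\right)\right) - 2 = \left(-255 + 324 - 36\right) - 2 = 33 - 2 = 31$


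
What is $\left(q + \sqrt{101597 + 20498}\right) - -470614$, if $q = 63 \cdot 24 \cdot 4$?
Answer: $476662 + \sqrt{122095} \approx 4.7701 \cdot 10^{5}$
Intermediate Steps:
$q = 6048$ ($q = 1512 \cdot 4 = 6048$)
$\left(q + \sqrt{101597 + 20498}\right) - -470614 = \left(6048 + \sqrt{101597 + 20498}\right) - -470614 = \left(6048 + \sqrt{122095}\right) + 470614 = 476662 + \sqrt{122095}$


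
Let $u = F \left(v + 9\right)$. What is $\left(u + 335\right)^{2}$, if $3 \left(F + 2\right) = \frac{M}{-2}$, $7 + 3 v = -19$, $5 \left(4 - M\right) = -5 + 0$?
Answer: $\frac{36156169}{324} \approx 1.1159 \cdot 10^{5}$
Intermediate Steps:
$M = 5$ ($M = 4 - \frac{-5 + 0}{5} = 4 - -1 = 4 + 1 = 5$)
$v = - \frac{26}{3}$ ($v = - \frac{7}{3} + \frac{1}{3} \left(-19\right) = - \frac{7}{3} - \frac{19}{3} = - \frac{26}{3} \approx -8.6667$)
$F = - \frac{17}{6}$ ($F = -2 + \frac{5 \frac{1}{-2}}{3} = -2 + \frac{5 \left(- \frac{1}{2}\right)}{3} = -2 + \frac{1}{3} \left(- \frac{5}{2}\right) = -2 - \frac{5}{6} = - \frac{17}{6} \approx -2.8333$)
$u = - \frac{17}{18}$ ($u = - \frac{17 \left(- \frac{26}{3} + 9\right)}{6} = \left(- \frac{17}{6}\right) \frac{1}{3} = - \frac{17}{18} \approx -0.94444$)
$\left(u + 335\right)^{2} = \left(- \frac{17}{18} + 335\right)^{2} = \left(\frac{6013}{18}\right)^{2} = \frac{36156169}{324}$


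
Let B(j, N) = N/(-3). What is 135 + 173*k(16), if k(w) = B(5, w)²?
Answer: 45503/9 ≈ 5055.9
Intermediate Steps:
B(j, N) = -N/3 (B(j, N) = N*(-⅓) = -N/3)
k(w) = w²/9 (k(w) = (-w/3)² = w²/9)
135 + 173*k(16) = 135 + 173*((⅑)*16²) = 135 + 173*((⅑)*256) = 135 + 173*(256/9) = 135 + 44288/9 = 45503/9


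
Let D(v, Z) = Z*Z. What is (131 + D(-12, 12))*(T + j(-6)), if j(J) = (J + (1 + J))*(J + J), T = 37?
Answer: 46475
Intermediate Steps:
j(J) = 2*J*(1 + 2*J) (j(J) = (1 + 2*J)*(2*J) = 2*J*(1 + 2*J))
D(v, Z) = Z**2
(131 + D(-12, 12))*(T + j(-6)) = (131 + 12**2)*(37 + 2*(-6)*(1 + 2*(-6))) = (131 + 144)*(37 + 2*(-6)*(1 - 12)) = 275*(37 + 2*(-6)*(-11)) = 275*(37 + 132) = 275*169 = 46475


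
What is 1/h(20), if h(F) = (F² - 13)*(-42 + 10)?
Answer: -1/12384 ≈ -8.0749e-5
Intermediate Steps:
h(F) = 416 - 32*F² (h(F) = (-13 + F²)*(-32) = 416 - 32*F²)
1/h(20) = 1/(416 - 32*20²) = 1/(416 - 32*400) = 1/(416 - 12800) = 1/(-12384) = -1/12384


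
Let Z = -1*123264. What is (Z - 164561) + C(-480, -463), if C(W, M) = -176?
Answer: -288001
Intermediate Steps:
Z = -123264
(Z - 164561) + C(-480, -463) = (-123264 - 164561) - 176 = -287825 - 176 = -288001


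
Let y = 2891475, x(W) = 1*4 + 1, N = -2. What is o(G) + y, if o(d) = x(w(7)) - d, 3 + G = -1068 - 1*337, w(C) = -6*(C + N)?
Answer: 2892888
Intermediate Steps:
w(C) = 12 - 6*C (w(C) = -6*(C - 2) = -6*(-2 + C) = 12 - 6*C)
x(W) = 5 (x(W) = 4 + 1 = 5)
G = -1408 (G = -3 + (-1068 - 1*337) = -3 + (-1068 - 337) = -3 - 1405 = -1408)
o(d) = 5 - d
o(G) + y = (5 - 1*(-1408)) + 2891475 = (5 + 1408) + 2891475 = 1413 + 2891475 = 2892888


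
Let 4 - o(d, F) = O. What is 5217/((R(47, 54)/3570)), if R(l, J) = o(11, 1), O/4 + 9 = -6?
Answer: 9312345/32 ≈ 2.9101e+5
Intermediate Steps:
O = -60 (O = -36 + 4*(-6) = -36 - 24 = -60)
o(d, F) = 64 (o(d, F) = 4 - 1*(-60) = 4 + 60 = 64)
R(l, J) = 64
5217/((R(47, 54)/3570)) = 5217/((64/3570)) = 5217/((64*(1/3570))) = 5217/(32/1785) = 5217*(1785/32) = 9312345/32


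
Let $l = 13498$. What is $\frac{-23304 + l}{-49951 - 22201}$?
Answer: $\frac{4903}{36076} \approx 0.13591$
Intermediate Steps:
$\frac{-23304 + l}{-49951 - 22201} = \frac{-23304 + 13498}{-49951 - 22201} = - \frac{9806}{-72152} = \left(-9806\right) \left(- \frac{1}{72152}\right) = \frac{4903}{36076}$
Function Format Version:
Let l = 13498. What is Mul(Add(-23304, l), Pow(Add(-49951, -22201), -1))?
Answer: Rational(4903, 36076) ≈ 0.13591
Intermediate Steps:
Mul(Add(-23304, l), Pow(Add(-49951, -22201), -1)) = Mul(Add(-23304, 13498), Pow(Add(-49951, -22201), -1)) = Mul(-9806, Pow(-72152, -1)) = Mul(-9806, Rational(-1, 72152)) = Rational(4903, 36076)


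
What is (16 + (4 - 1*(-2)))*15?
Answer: 330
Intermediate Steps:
(16 + (4 - 1*(-2)))*15 = (16 + (4 + 2))*15 = (16 + 6)*15 = 22*15 = 330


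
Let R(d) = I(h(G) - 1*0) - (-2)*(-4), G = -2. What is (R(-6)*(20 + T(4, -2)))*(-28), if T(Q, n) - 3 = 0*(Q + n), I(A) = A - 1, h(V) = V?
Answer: 7084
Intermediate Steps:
I(A) = -1 + A
T(Q, n) = 3 (T(Q, n) = 3 + 0*(Q + n) = 3 + 0 = 3)
R(d) = -11 (R(d) = (-1 + (-2 - 1*0)) - (-2)*(-4) = (-1 + (-2 + 0)) - 1*8 = (-1 - 2) - 8 = -3 - 8 = -11)
(R(-6)*(20 + T(4, -2)))*(-28) = -11*(20 + 3)*(-28) = -11*23*(-28) = -253*(-28) = 7084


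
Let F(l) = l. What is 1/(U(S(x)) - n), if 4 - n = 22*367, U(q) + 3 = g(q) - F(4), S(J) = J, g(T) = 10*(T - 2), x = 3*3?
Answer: 1/8133 ≈ 0.00012296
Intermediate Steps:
x = 9
g(T) = -20 + 10*T (g(T) = 10*(-2 + T) = -20 + 10*T)
U(q) = -27 + 10*q (U(q) = -3 + ((-20 + 10*q) - 1*4) = -3 + ((-20 + 10*q) - 4) = -3 + (-24 + 10*q) = -27 + 10*q)
n = -8070 (n = 4 - 22*367 = 4 - 1*8074 = 4 - 8074 = -8070)
1/(U(S(x)) - n) = 1/((-27 + 10*9) - 1*(-8070)) = 1/((-27 + 90) + 8070) = 1/(63 + 8070) = 1/8133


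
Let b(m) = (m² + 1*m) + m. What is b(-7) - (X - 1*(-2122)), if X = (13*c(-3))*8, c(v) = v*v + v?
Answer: -2711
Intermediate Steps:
c(v) = v + v² (c(v) = v² + v = v + v²)
X = 624 (X = (13*(-3*(1 - 3)))*8 = (13*(-3*(-2)))*8 = (13*6)*8 = 78*8 = 624)
b(m) = m² + 2*m (b(m) = (m² + m) + m = (m + m²) + m = m² + 2*m)
b(-7) - (X - 1*(-2122)) = -7*(2 - 7) - (624 - 1*(-2122)) = -7*(-5) - (624 + 2122) = 35 - 1*2746 = 35 - 2746 = -2711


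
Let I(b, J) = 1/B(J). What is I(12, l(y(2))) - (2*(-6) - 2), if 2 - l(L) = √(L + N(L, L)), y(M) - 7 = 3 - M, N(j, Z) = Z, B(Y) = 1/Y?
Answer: 12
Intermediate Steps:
B(Y) = 1/Y
y(M) = 10 - M (y(M) = 7 + (3 - M) = 10 - M)
l(L) = 2 - √2*√L (l(L) = 2 - √(L + L) = 2 - √(2*L) = 2 - √2*√L)
I(b, J) = J (I(b, J) = 1/(1/J) = J)
I(12, l(y(2))) - (2*(-6) - 2) = (2 - √2*√(10 - 1*2)) - (2*(-6) - 2) = (2 - √2*√(10 - 2)) - (-12 - 2) = (2 - √2*√8) - 1*(-14) = (2 - √2*2*√2) + 14 = (2 - 4) + 14 = -2 + 14 = 12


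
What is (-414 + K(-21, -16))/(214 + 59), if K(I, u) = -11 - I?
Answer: -404/273 ≈ -1.4799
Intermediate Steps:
(-414 + K(-21, -16))/(214 + 59) = (-414 + (-11 - 1*(-21)))/(214 + 59) = (-414 + (-11 + 21))/273 = (-414 + 10)*(1/273) = -404*1/273 = -404/273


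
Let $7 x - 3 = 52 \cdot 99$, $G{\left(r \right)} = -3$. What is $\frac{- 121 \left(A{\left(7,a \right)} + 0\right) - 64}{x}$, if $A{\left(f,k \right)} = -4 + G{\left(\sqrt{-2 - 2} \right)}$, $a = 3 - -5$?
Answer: $\frac{1827}{1717} \approx 1.0641$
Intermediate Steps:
$a = 8$ ($a = 3 + 5 = 8$)
$A{\left(f,k \right)} = -7$ ($A{\left(f,k \right)} = -4 - 3 = -7$)
$x = \frac{5151}{7}$ ($x = \frac{3}{7} + \frac{52 \cdot 99}{7} = \frac{3}{7} + \frac{1}{7} \cdot 5148 = \frac{3}{7} + \frac{5148}{7} = \frac{5151}{7} \approx 735.86$)
$\frac{- 121 \left(A{\left(7,a \right)} + 0\right) - 64}{x} = \frac{- 121 \left(-7 + 0\right) - 64}{\frac{5151}{7}} = \left(\left(-121\right) \left(-7\right) - 64\right) \frac{7}{5151} = \left(847 - 64\right) \frac{7}{5151} = 783 \cdot \frac{7}{5151} = \frac{1827}{1717}$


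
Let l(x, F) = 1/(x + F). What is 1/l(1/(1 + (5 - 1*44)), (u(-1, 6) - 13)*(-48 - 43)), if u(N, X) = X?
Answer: 24205/38 ≈ 636.97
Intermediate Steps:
l(x, F) = 1/(F + x)
1/l(1/(1 + (5 - 1*44)), (u(-1, 6) - 13)*(-48 - 43)) = 1/(1/((6 - 13)*(-48 - 43) + 1/(1 + (5 - 1*44)))) = 1/(1/(-7*(-91) + 1/(1 + (5 - 44)))) = 1/(1/(637 + 1/(1 - 39))) = 1/(1/(637 + 1/(-38))) = 1/(1/(637 - 1/38)) = 1/(1/(24205/38)) = 1/(38/24205) = 24205/38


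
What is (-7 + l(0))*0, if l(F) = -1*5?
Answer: 0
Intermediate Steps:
l(F) = -5
(-7 + l(0))*0 = (-7 - 5)*0 = -12*0 = 0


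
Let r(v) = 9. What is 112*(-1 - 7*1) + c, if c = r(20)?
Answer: -887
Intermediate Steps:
c = 9
112*(-1 - 7*1) + c = 112*(-1 - 7*1) + 9 = 112*(-1 - 7) + 9 = 112*(-8) + 9 = -896 + 9 = -887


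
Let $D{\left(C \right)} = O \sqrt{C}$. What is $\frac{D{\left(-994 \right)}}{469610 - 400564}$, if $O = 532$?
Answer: $\frac{14 i \sqrt{994}}{1817} \approx 0.24292 i$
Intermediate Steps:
$D{\left(C \right)} = 532 \sqrt{C}$
$\frac{D{\left(-994 \right)}}{469610 - 400564} = \frac{532 \sqrt{-994}}{469610 - 400564} = \frac{532 i \sqrt{994}}{469610 - 400564} = \frac{532 i \sqrt{994}}{69046} = 532 i \sqrt{994} \cdot \frac{1}{69046} = \frac{14 i \sqrt{994}}{1817}$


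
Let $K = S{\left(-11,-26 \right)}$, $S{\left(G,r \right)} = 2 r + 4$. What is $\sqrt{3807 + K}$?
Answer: $\sqrt{3759} \approx 61.311$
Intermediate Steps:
$S{\left(G,r \right)} = 4 + 2 r$
$K = -48$ ($K = 4 + 2 \left(-26\right) = 4 - 52 = -48$)
$\sqrt{3807 + K} = \sqrt{3807 - 48} = \sqrt{3759}$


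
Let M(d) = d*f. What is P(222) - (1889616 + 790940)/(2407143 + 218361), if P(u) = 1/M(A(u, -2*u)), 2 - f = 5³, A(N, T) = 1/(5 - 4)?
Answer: -9231497/8970472 ≈ -1.0291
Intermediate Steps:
A(N, T) = 1 (A(N, T) = 1/1 = 1)
f = -123 (f = 2 - 1*5³ = 2 - 1*125 = 2 - 125 = -123)
M(d) = -123*d (M(d) = d*(-123) = -123*d)
P(u) = -1/123 (P(u) = 1/(-123*1) = 1/(-123) = -1/123)
P(222) - (1889616 + 790940)/(2407143 + 218361) = -1/123 - (1889616 + 790940)/(2407143 + 218361) = -1/123 - 2680556/2625504 = -1/123 - 1*670139/656376 = -1/123 - 670139/656376 = -9231497/8970472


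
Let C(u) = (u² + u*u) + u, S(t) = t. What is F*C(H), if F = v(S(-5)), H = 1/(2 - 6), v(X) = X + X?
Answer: 5/4 ≈ 1.2500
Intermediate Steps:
v(X) = 2*X
H = -¼ (H = 1/(-4) = -¼ ≈ -0.25000)
C(u) = u + 2*u² (C(u) = (u² + u²) + u = 2*u² + u = u + 2*u²)
F = -10 (F = 2*(-5) = -10)
F*C(H) = -(-5)*(1 + 2*(-¼))/2 = -(-5)*(1 - ½)/2 = -(-5)/(2*2) = -10*(-⅛) = 5/4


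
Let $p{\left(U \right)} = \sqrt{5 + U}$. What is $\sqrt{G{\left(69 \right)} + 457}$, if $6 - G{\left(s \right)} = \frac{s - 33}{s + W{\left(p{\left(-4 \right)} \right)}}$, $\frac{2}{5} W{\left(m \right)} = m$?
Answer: $\frac{\sqrt{9457591}}{143} \approx 21.506$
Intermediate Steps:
$W{\left(m \right)} = \frac{5 m}{2}$
$G{\left(s \right)} = 6 - \frac{-33 + s}{\frac{5}{2} + s}$ ($G{\left(s \right)} = 6 - \frac{s - 33}{s + \frac{5 \sqrt{5 - 4}}{2}} = 6 - \frac{-33 + s}{s + \frac{5 \sqrt{1}}{2}} = 6 - \frac{-33 + s}{s + \frac{5}{2} \cdot 1} = 6 - \frac{-33 + s}{s + \frac{5}{2}} = 6 - \frac{-33 + s}{\frac{5}{2} + s}$)
$\sqrt{G{\left(69 \right)} + 457} = \sqrt{\frac{2 \left(48 + 5 \cdot 69\right)}{5 + 2 \cdot 69} + 457} = \sqrt{\frac{2 \left(48 + 345\right)}{5 + 138} + 457} = \sqrt{2 \cdot \frac{1}{143} \cdot 393 + 457} = \sqrt{\frac{786}{143} + 457} = \sqrt{\frac{66137}{143}} = \frac{\sqrt{9457591}}{143}$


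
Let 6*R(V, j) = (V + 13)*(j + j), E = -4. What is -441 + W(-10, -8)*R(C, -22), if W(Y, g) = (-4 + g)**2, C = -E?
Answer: -18393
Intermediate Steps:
C = 4 (C = -1*(-4) = 4)
R(V, j) = j*(13 + V)/3 (R(V, j) = ((V + 13)*(j + j))/6 = ((13 + V)*(2*j))/6 = (2*j*(13 + V))/6 = j*(13 + V)/3)
-441 + W(-10, -8)*R(C, -22) = -441 + (-4 - 8)**2*((1/3)*(-22)*(13 + 4)) = -441 + (-12)**2*((1/3)*(-22)*17) = -441 + 144*(-374/3) = -441 - 17952 = -18393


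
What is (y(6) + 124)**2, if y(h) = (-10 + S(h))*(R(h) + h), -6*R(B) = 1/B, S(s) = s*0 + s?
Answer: 811801/81 ≈ 10022.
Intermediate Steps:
S(s) = s (S(s) = 0 + s = s)
R(B) = -1/(6*B)
y(h) = (-10 + h)*(h - 1/(6*h)) (y(h) = (-10 + h)*(-1/(6*h) + h) = (-10 + h)*(h - 1/(6*h)))
(y(6) + 124)**2 = ((-1/6 + 6**2 - 10*6 + (5/3)/6) + 124)**2 = ((-1/6 + 36 - 60 + (5/3)*(1/6)) + 124)**2 = ((-1/6 + 36 - 60 + 5/18) + 124)**2 = (-215/9 + 124)**2 = (901/9)**2 = 811801/81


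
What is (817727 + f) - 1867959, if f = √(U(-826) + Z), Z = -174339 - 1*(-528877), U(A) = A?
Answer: -1050232 + 4*√22107 ≈ -1.0496e+6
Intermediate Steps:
Z = 354538 (Z = -174339 + 528877 = 354538)
f = 4*√22107 (f = √(-826 + 354538) = √353712 = 4*√22107 ≈ 594.74)
(817727 + f) - 1867959 = (817727 + 4*√22107) - 1867959 = -1050232 + 4*√22107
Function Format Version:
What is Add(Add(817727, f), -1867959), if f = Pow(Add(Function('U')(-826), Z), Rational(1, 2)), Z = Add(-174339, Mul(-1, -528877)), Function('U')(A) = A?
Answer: Add(-1050232, Mul(4, Pow(22107, Rational(1, 2)))) ≈ -1.0496e+6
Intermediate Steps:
Z = 354538 (Z = Add(-174339, 528877) = 354538)
f = Mul(4, Pow(22107, Rational(1, 2))) (f = Pow(Add(-826, 354538), Rational(1, 2)) = Pow(353712, Rational(1, 2)) = Mul(4, Pow(22107, Rational(1, 2))) ≈ 594.74)
Add(Add(817727, f), -1867959) = Add(Add(817727, Mul(4, Pow(22107, Rational(1, 2)))), -1867959) = Add(-1050232, Mul(4, Pow(22107, Rational(1, 2))))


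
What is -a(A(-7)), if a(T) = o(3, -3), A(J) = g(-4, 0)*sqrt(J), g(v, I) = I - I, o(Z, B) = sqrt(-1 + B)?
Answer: -2*I ≈ -2.0*I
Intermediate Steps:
g(v, I) = 0
A(J) = 0 (A(J) = 0*sqrt(J) = 0)
a(T) = 2*I (a(T) = sqrt(-1 - 3) = sqrt(-4) = 2*I)
-a(A(-7)) = -2*I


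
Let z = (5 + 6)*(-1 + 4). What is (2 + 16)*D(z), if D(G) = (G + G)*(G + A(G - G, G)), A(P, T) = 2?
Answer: 41580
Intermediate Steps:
z = 33 (z = 11*3 = 33)
D(G) = 2*G*(2 + G) (D(G) = (G + G)*(G + 2) = (2*G)*(2 + G) = 2*G*(2 + G))
(2 + 16)*D(z) = (2 + 16)*(2*33*(2 + 33)) = 18*(2*33*35) = 18*2310 = 41580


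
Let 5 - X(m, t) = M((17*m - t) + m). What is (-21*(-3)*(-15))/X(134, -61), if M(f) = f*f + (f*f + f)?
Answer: 945/12233926 ≈ 7.7244e-5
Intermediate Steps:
M(f) = f + 2*f² (M(f) = f² + (f² + f) = f² + (f + f²) = f + 2*f²)
X(m, t) = 5 - (-t + 18*m)*(1 - 2*t + 36*m) (X(m, t) = 5 - ((17*m - t) + m)*(1 + 2*((17*m - t) + m)) = 5 - ((-t + 17*m) + m)*(1 + 2*((-t + 17*m) + m)) = 5 - (-t + 18*m)*(1 + 2*(-t + 18*m)) = 5 - (-t + 18*m)*(1 + (-2*t + 36*m)) = 5 - (-t + 18*m)*(1 - 2*t + 36*m))
(-21*(-3)*(-15))/X(134, -61) = (-21*(-3)*(-15))/(5 - (-1*(-61) + 18*134)*(1 - 2*(-61) + 36*134)) = (63*(-15))/(5 - (61 + 2412)*(1 + 122 + 4824)) = -945/(5 - 1*2473*4947) = -945/(5 - 12233931) = -945/(-12233926) = -945*(-1/12233926) = 945/12233926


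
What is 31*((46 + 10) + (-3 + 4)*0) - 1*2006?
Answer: -270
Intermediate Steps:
31*((46 + 10) + (-3 + 4)*0) - 1*2006 = 31*(56 + 1*0) - 2006 = 31*(56 + 0) - 2006 = 31*56 - 2006 = 1736 - 2006 = -270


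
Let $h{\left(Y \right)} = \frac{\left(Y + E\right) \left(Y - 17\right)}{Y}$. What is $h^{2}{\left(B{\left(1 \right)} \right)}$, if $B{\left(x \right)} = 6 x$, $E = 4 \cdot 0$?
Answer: $121$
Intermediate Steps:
$E = 0$
$h{\left(Y \right)} = -17 + Y$ ($h{\left(Y \right)} = \frac{\left(Y + 0\right) \left(Y - 17\right)}{Y} = \frac{Y \left(-17 + Y\right)}{Y} = -17 + Y$)
$h^{2}{\left(B{\left(1 \right)} \right)} = \left(-17 + 6 \cdot 1\right)^{2} = \left(-17 + 6\right)^{2} = \left(-11\right)^{2} = 121$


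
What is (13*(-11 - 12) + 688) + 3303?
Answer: 3692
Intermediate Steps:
(13*(-11 - 12) + 688) + 3303 = (13*(-23) + 688) + 3303 = (-299 + 688) + 3303 = 389 + 3303 = 3692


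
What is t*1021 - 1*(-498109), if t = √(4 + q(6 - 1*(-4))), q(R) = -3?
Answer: 499130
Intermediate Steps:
t = 1 (t = √(4 - 3) = √1 = 1)
t*1021 - 1*(-498109) = 1*1021 - 1*(-498109) = 1021 + 498109 = 499130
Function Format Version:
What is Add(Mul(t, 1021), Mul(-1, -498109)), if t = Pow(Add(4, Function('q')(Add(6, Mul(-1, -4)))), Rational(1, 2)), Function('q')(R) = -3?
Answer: 499130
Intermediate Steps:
t = 1 (t = Pow(Add(4, -3), Rational(1, 2)) = Pow(1, Rational(1, 2)) = 1)
Add(Mul(t, 1021), Mul(-1, -498109)) = Add(Mul(1, 1021), Mul(-1, -498109)) = Add(1021, 498109) = 499130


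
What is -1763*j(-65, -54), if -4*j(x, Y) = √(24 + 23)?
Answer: 1763*√47/4 ≈ 3021.6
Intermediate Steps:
j(x, Y) = -√47/4 (j(x, Y) = -√(24 + 23)/4 = -√47/4)
-1763*j(-65, -54) = -(-1763)*√47/4 = 1763*√47/4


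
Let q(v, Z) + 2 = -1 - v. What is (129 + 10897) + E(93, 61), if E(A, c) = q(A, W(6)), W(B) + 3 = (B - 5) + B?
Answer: 10930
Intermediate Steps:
W(B) = -8 + 2*B (W(B) = -3 + ((B - 5) + B) = -3 + ((-5 + B) + B) = -3 + (-5 + 2*B) = -8 + 2*B)
q(v, Z) = -3 - v (q(v, Z) = -2 + (-1 - v) = -3 - v)
E(A, c) = -3 - A
(129 + 10897) + E(93, 61) = (129 + 10897) + (-3 - 1*93) = 11026 + (-3 - 93) = 11026 - 96 = 10930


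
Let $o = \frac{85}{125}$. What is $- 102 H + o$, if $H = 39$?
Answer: $- \frac{99433}{25} \approx -3977.3$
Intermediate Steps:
$o = \frac{17}{25}$ ($o = 85 \cdot \frac{1}{125} = \frac{17}{25} \approx 0.68$)
$- 102 H + o = \left(-102\right) 39 + \frac{17}{25} = -3978 + \frac{17}{25} = - \frac{99433}{25}$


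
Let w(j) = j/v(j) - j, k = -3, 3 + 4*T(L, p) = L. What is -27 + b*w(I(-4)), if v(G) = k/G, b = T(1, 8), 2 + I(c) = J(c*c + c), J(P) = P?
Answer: -16/3 ≈ -5.3333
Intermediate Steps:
T(L, p) = -¾ + L/4
I(c) = -2 + c + c² (I(c) = -2 + (c*c + c) = -2 + (c² + c) = -2 + (c + c²) = -2 + c + c²)
b = -½ (b = -¾ + (¼)*1 = -¾ + ¼ = -½ ≈ -0.50000)
v(G) = -3/G
w(j) = -j - j²/3 (w(j) = j/((-3/j)) - j = j*(-j/3) - j = -j²/3 - j = -j - j²/3)
-27 + b*w(I(-4)) = -27 - (-2 - 4*(1 - 4))*(-3 - (-2 - 4*(1 - 4)))/6 = -27 - (-2 - 4*(-3))*(-3 - (-2 - 4*(-3)))/6 = -27 - (-2 + 12)*(-3 - (-2 + 12))/6 = -27 - 10*(-3 - 1*10)/6 = -27 - 10*(-3 - 10)/6 = -27 - 10*(-13)/6 = -27 - ½*(-130/3) = -27 + 65/3 = -16/3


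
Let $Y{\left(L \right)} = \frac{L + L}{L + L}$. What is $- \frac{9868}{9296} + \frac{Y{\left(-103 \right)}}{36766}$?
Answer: $- \frac{45349699}{42722092} \approx -1.0615$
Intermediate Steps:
$Y{\left(L \right)} = 1$ ($Y{\left(L \right)} = \frac{2 L}{2 L} = 2 L \frac{1}{2 L} = 1$)
$- \frac{9868}{9296} + \frac{Y{\left(-103 \right)}}{36766} = - \frac{9868}{9296} + 1 \cdot \frac{1}{36766} = \left(-9868\right) \frac{1}{9296} + 1 \cdot \frac{1}{36766} = - \frac{2467}{2324} + \frac{1}{36766} = - \frac{45349699}{42722092}$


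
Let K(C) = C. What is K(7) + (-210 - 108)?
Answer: -311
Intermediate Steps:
K(7) + (-210 - 108) = 7 + (-210 - 108) = 7 - 318 = -311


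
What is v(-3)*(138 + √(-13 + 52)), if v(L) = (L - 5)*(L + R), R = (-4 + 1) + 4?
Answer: 2208 + 16*√39 ≈ 2307.9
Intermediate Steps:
R = 1 (R = -3 + 4 = 1)
v(L) = (1 + L)*(-5 + L) (v(L) = (L - 5)*(L + 1) = (-5 + L)*(1 + L) = (1 + L)*(-5 + L))
v(-3)*(138 + √(-13 + 52)) = (-5 + (-3)² - 4*(-3))*(138 + √(-13 + 52)) = (-5 + 9 + 12)*(138 + √39) = 16*(138 + √39) = 2208 + 16*√39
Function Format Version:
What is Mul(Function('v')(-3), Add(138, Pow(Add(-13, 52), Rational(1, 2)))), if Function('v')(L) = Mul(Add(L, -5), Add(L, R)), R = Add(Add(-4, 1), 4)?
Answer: Add(2208, Mul(16, Pow(39, Rational(1, 2)))) ≈ 2307.9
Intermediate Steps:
R = 1 (R = Add(-3, 4) = 1)
Function('v')(L) = Mul(Add(1, L), Add(-5, L)) (Function('v')(L) = Mul(Add(L, -5), Add(L, 1)) = Mul(Add(-5, L), Add(1, L)) = Mul(Add(1, L), Add(-5, L)))
Mul(Function('v')(-3), Add(138, Pow(Add(-13, 52), Rational(1, 2)))) = Mul(Add(-5, Pow(-3, 2), Mul(-4, -3)), Add(138, Pow(Add(-13, 52), Rational(1, 2)))) = Mul(Add(-5, 9, 12), Add(138, Pow(39, Rational(1, 2)))) = Mul(16, Add(138, Pow(39, Rational(1, 2)))) = Add(2208, Mul(16, Pow(39, Rational(1, 2))))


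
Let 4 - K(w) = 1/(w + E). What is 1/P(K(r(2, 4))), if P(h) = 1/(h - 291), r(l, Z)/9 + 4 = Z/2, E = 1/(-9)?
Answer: -46772/163 ≈ -286.94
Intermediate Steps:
E = -1/9 ≈ -0.11111
r(l, Z) = -36 + 9*Z/2 (r(l, Z) = -36 + 9*(Z/2) = -36 + 9*Z/2)
K(w) = 4 - 1/(-1/9 + w) (K(w) = 4 - 1/(w - 1/9) = 4 - 1/(-1/9 + w))
P(h) = 1/(-291 + h)
1/P(K(r(2, 4))) = 1/(1/(-291 + (-13 + 36*(-36 + (9/2)*4))/(-1 + 9*(-36 + (9/2)*4)))) = 1/(1/(-291 + (-13 + 36*(-36 + 18))/(-1 + 9*(-36 + 18)))) = 1/(1/(-291 + (-13 + 36*(-18))/(-1 + 9*(-18)))) = 1/(1/(-291 + (-13 - 648)/(-1 - 162))) = 1/(1/(-291 - 661/(-163))) = 1/(1/(-291 - 1/163*(-661))) = 1/(1/(-291 + 661/163)) = 1/(1/(-46772/163)) = 1/(-163/46772) = -46772/163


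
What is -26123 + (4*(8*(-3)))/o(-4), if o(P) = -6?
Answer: -26107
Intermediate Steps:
-26123 + (4*(8*(-3)))/o(-4) = -26123 + (4*(8*(-3)))/(-6) = -26123 + (4*(-24))*(-⅙) = -26123 - 96*(-⅙) = -26123 + 16 = -26107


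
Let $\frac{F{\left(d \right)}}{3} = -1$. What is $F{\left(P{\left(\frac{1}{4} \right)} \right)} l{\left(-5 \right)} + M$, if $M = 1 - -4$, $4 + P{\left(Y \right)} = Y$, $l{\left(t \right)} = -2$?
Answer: $11$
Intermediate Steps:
$P{\left(Y \right)} = -4 + Y$
$M = 5$ ($M = 1 + 4 = 5$)
$F{\left(d \right)} = -3$ ($F{\left(d \right)} = 3 \left(-1\right) = -3$)
$F{\left(P{\left(\frac{1}{4} \right)} \right)} l{\left(-5 \right)} + M = \left(-3\right) \left(-2\right) + 5 = 6 + 5 = 11$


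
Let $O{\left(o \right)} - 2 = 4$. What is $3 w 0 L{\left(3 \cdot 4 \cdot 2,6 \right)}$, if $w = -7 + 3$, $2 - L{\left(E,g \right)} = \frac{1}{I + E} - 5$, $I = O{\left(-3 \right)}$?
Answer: $0$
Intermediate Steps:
$O{\left(o \right)} = 6$ ($O{\left(o \right)} = 2 + 4 = 6$)
$I = 6$
$L{\left(E,g \right)} = 7 - \frac{1}{6 + E}$ ($L{\left(E,g \right)} = 2 - \left(\frac{1}{6 + E} - 5\right) = 2 - \left(-5 + \frac{1}{6 + E}\right) = 2 + \left(5 - \frac{1}{6 + E}\right) = 7 - \frac{1}{6 + E}$)
$w = -4$
$3 w 0 L{\left(3 \cdot 4 \cdot 2,6 \right)} = 3 \left(-4\right) 0 \frac{41 + 7 \cdot 3 \cdot 4 \cdot 2}{6 + 3 \cdot 4 \cdot 2} = 3 \cdot 0 \frac{41 + 7 \cdot 12 \cdot 2}{6 + 12 \cdot 2} = 3 \cdot 0 \frac{41 + 7 \cdot 24}{6 + 24} = 3 \cdot 0 \frac{41 + 168}{30} = 3 \cdot 0 \cdot \frac{1}{30} \cdot 209 = 3 \cdot 0 \cdot \frac{209}{30} = 3 \cdot 0 = 0$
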